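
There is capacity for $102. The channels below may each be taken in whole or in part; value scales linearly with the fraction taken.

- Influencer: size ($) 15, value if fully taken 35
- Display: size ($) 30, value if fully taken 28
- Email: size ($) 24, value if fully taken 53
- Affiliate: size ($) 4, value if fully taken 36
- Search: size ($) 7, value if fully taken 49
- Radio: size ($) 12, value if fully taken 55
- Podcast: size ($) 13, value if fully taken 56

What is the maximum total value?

309.2

Best value per unit of size first: Affiliate 36/4≈9, Search 49/7≈7, Radio 55/12≈4.58, Podcast 56/13≈4.31, Influencer 35/15≈2.33, Email 53/24≈2.21, Display 28/30≈0.933.
All 4 $ of Affiliate fit (value 36) → 98 remain.
Take all of Search (7 $, value 49) → 91 $ left.
Radio: take in full, 12 $ for value 55 → 79 left.
Podcast: take in full, 13 $ for value 56 → 66 left.
All 15 $ of Influencer fit (value 35) → 51 remain.
All 24 $ of Email fit (value 53) → 27 remain.
27 $ left: a 27/30 share of Display gives 28×27/30 = 25.2.
Total value = 309.2.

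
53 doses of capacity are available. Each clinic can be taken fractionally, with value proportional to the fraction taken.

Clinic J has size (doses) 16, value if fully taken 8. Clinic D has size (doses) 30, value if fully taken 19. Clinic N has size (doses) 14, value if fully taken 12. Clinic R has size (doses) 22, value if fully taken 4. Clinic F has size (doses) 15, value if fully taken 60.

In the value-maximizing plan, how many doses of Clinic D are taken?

Best value per unit of size first: Clinic F 60/15≈4, Clinic N 12/14≈0.857, Clinic D 19/30≈0.633, Clinic J 8/16≈0.5, Clinic R 4/22≈0.182.
Clinic F: take in full, 15 doses for value 60 — 38 left.
Take all of Clinic N (14 doses, value 12) — 24 doses left.
Only 24 doses remain; take 24/30 of Clinic D for value 19×24/30 = 15.2.

24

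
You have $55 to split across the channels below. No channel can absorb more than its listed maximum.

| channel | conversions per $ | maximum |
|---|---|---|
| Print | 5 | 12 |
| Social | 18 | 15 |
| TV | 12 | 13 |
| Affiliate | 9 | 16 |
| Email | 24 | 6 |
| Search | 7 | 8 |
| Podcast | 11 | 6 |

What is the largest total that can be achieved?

Highest conversions per $ first: Email 24 > Social 18 > TV 12 > Podcast 11 > Affiliate 9 > Search 7 > Print 5.
Email: +6 to 6 (cap) → 49 left.
Give Social 15 to hit its cap of 15 → 34 left.
TV: +13 to 13 (cap) → 21 left.
Give Podcast 6 to hit its cap of 6 → 15 left.
Affiliate has room for 16 but only 15 remain, so it gets 15.
Total = 18×15 + 12×13 + 9×15 + 24×6 + 11×6 = 771.

771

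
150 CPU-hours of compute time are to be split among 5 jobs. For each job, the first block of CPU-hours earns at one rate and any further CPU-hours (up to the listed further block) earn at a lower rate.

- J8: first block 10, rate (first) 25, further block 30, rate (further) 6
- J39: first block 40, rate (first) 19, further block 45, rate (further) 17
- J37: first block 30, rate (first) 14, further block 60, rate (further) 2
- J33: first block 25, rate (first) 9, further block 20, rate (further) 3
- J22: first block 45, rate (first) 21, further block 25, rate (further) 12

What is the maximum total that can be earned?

2860

Treat each block as its own option and order by rate: J8/T1 25 > J22/T1 21 > J39/T1 19 > J39/T2 17 > J37/T1 14 > J22/T2 12 > J33/T1 9 > J8/T2 6 > J33/T2 3 > J37/T2 2.
Fill J8 T1 block (10 at 25) — 140 left.
J22 T1 at 21: fill all 45 — 95 left.
J39/T1 (19): +40 — 55 left.
J39/T2 (17): +45 — 10 left.
J37 T1 at 14: only 10 left, fill 10.
Total = 25×10 + 21×45 + 19×40 + 17×45 + 14×10 = 2860.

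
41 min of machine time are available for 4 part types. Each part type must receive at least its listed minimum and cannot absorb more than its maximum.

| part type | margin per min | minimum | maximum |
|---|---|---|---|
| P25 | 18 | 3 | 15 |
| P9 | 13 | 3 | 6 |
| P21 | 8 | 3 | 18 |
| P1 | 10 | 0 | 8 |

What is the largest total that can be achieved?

524

Meeting every minimum uses 3+3+3+0 = 9 min, leaving 32.
Rank by margin per min: P25 18 > P9 13 > P1 10 > P21 8.
P25 takes 12 more to reach its cap of 15 ; 20 left.
P9: +3 to 6 (cap) ; 17 left.
P1: +8 to 8 (cap) ; 9 left.
Only 9 left; P21 takes them to reach 12.
Total = 18×15 + 13×6 + 8×12 + 10×8 = 524.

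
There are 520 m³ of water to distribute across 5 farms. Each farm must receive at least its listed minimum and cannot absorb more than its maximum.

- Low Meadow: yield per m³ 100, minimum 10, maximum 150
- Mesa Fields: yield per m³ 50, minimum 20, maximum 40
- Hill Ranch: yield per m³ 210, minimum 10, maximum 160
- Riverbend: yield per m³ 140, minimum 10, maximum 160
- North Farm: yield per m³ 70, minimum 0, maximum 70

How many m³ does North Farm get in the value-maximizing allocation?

30

Meeting every minimum uses 10+20+10+10+0 = 50 m³, leaving 470.
Order the farms by yield per m³: Hill Ranch 210 > Riverbend 140 > Low Meadow 100 > North Farm 70 > Mesa Fields 50.
Hill Ranch: +150 to 160 (cap) ; 320 left.
Riverbend takes 150 more to reach its cap of 160 ; 170 left.
Low Meadow: +140 to 150 (cap) ; 30 left.
North Farm: +30 (room for 70) → 30. Pool exhausted.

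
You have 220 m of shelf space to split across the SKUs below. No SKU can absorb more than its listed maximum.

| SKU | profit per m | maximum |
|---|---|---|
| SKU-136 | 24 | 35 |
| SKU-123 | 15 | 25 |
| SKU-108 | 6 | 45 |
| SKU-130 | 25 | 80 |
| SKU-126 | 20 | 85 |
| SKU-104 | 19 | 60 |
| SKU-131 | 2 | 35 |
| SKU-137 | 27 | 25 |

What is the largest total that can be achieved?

5115

Rank by profit per m: SKU-137 27 > SKU-130 25 > SKU-136 24 > SKU-126 20 > SKU-104 19 > SKU-123 15 > SKU-108 6 > SKU-131 2.
Give SKU-137 25 to hit its cap of 25 — 195 left.
SKU-130 takes 80 to reach its cap of 80 — 115 left.
Give SKU-136 35 to hit its cap of 35 — 80 left.
SKU-126 has room for 85 but only 80 remain, so it gets 80.
Total = 24×35 + 25×80 + 20×80 + 27×25 = 5115.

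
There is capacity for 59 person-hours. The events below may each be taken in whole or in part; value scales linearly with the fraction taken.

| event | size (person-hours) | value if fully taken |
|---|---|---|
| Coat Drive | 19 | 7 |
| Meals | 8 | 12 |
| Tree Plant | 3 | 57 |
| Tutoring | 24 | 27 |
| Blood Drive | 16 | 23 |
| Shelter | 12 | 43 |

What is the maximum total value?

157.5

Rank by value-to-size ratio: Tree Plant 57/3≈19, Shelter 43/12≈3.58, Meals 12/8≈1.5, Blood Drive 23/16≈1.44, Tutoring 27/24≈1.12, Coat Drive 7/19≈0.368.
Tree Plant: take in full, 3 person-hours for value 57 → 56 left.
Shelter: take in full, 12 person-hours for value 43 → 44 left.
All 8 person-hours of Meals fit (value 12) → 36 remain.
Take all of Blood Drive (16 person-hours, value 23) → 20 person-hours left.
Only 20 person-hours remain; take 20/24 of Tutoring for value 27×20/24 = 22.5.
Total value = 157.5.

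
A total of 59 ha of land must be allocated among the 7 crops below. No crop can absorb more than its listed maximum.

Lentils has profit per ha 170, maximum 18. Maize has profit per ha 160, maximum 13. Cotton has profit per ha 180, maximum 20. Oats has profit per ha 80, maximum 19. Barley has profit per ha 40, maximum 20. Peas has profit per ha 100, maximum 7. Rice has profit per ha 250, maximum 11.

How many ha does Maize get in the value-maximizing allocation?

10

Rank by profit per ha: Rice 250 > Cotton 180 > Lentils 170 > Maize 160 > Peas 100 > Oats 80 > Barley 40.
Give Rice 11 to hit its cap of 11 — 48 left.
Cotton: +20 to 20 (cap) — 28 left.
Lentils takes 18 to reach its cap of 18 — 10 left.
Only 10 left; Maize takes them to reach 10.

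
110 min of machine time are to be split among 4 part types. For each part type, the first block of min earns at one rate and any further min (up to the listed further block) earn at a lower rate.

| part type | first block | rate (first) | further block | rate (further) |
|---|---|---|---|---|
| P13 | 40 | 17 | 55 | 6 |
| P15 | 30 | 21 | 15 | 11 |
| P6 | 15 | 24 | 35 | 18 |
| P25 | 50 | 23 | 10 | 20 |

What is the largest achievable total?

2430

Order all 8 blocks by rate: P6/tier1 24 > P25/tier1 23 > P15/tier1 21 > P25/tier2 20 > P6/tier2 18 > P13/tier1 17 > P15/tier2 11 > P13/tier2 6.
P6/tier1 (24): +15 → 95 left.
P25/tier1 (23): +50 → 45 left.
Fill P15 tier1 block (30 at 21) → 15 left.
P25/tier2 (20): +10 → 5 left.
5 remain; put them into P6 tier2 at 18.
Total = 24×15 + 23×50 + 21×30 + 20×10 + 18×5 = 2430.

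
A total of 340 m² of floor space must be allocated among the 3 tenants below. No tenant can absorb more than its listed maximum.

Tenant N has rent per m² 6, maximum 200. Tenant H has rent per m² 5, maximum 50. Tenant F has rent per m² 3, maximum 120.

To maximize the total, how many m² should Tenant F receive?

90

Highest rent per m² first: Tenant N 6 > Tenant H 5 > Tenant F 3.
Tenant N: +200 to 200 (cap) → 140 left.
Tenant H: +50 to 50 (cap) → 90 left.
Tenant F has room for 120 but only 90 remain, so it gets 90.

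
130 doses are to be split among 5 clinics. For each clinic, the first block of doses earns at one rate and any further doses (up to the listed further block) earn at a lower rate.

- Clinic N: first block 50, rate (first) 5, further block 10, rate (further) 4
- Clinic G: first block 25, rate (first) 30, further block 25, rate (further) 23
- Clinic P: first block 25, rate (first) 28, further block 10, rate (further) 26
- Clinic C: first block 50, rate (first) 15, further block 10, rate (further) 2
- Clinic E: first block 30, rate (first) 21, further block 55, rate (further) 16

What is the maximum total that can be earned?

Rank every tier by rate: Clinic G/first 30 > Clinic P/first 28 > Clinic P/second 26 > Clinic G/second 23 > Clinic E/first 21 > Clinic E/second 16 > Clinic C/first 15 > Clinic N/first 5 > Clinic N/second 4 > Clinic C/second 2.
Clinic G first at 30: fill all 25 — 105 left.
Fill Clinic P first block (25 at 28) — 80 left.
Fill Clinic P second block (10 at 26) — 70 left.
Fill Clinic G second block (25 at 23) — 45 left.
Fill Clinic E first block (30 at 21) — 15 left.
Clinic E second at 16: only 15 left, fill 15.
Total = 30×25 + 28×25 + 26×10 + 23×25 + 21×30 + 16×15 = 3155.

3155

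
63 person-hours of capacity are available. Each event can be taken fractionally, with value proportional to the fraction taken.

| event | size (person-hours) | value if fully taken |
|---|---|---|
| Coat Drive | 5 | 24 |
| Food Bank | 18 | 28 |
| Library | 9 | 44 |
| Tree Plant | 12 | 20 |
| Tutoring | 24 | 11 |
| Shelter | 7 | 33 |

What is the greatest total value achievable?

154.5

Best value per unit of size first: Library 44/9≈4.89, Coat Drive 24/5≈4.8, Shelter 33/7≈4.71, Tree Plant 20/12≈1.67, Food Bank 28/18≈1.56, Tutoring 11/24≈0.458.
Take all of Library (9 person-hours, value 44) — 54 person-hours left.
Coat Drive: take in full, 5 person-hours for value 24 — 49 left.
Shelter: take in full, 7 person-hours for value 33 — 42 left.
Tree Plant: take in full, 12 person-hours for value 20 — 30 left.
All 18 person-hours of Food Bank fit (value 28) — 12 remain.
12 person-hours left: a 12/24 share of Tutoring gives 11×12/24 = 5.5.
Total value = 154.5.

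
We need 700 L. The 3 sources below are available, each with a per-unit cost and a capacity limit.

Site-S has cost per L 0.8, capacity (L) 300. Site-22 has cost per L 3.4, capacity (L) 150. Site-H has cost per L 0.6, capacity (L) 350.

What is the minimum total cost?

620

Cheapest first:
Take 350 from Site-H at 0.6 → need 350 more.
Site-S at 0.8: take all 300 L → 50 still needed.
Take 50 from Site-22 at 3.4 to finish.
Cost = 350×0.6 + 300×0.8 + 50×3.4 = 620.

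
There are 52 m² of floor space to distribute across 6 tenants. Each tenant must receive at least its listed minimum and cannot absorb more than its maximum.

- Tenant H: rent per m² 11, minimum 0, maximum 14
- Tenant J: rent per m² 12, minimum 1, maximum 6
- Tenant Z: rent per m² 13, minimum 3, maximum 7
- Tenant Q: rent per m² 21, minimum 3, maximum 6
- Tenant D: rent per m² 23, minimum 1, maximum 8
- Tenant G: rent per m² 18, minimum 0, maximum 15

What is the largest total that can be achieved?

853

Meeting every minimum uses 0+1+3+3+1+0 = 8 m², leaving 44.
Rank by rent per m²: Tenant D 23 > Tenant Q 21 > Tenant G 18 > Tenant Z 13 > Tenant J 12 > Tenant H 11.
Give Tenant D 7 more to hit its cap of 8 → 37 left.
Tenant Q takes 3 more to reach its cap of 6 → 34 left.
Tenant G takes 15 more to reach its cap of 15 → 19 left.
Give Tenant Z 4 more to hit its cap of 7 → 15 left.
Give Tenant J 5 more to hit its cap of 6 → 10 left.
Tenant H: +10 (room for 14) → 10. Pool exhausted.
Total = 11×10 + 12×6 + 13×7 + 21×6 + 23×8 + 18×15 = 853.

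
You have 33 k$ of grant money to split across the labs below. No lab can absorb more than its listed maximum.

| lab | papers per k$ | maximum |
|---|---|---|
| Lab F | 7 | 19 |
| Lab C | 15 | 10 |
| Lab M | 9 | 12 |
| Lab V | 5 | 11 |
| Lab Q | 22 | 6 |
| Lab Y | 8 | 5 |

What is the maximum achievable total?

430

Order the labs by papers per k$: Lab Q 22 > Lab C 15 > Lab M 9 > Lab Y 8 > Lab F 7 > Lab V 5.
Lab Q takes 6 to reach its cap of 6 — 27 left.
Lab C: +10 to 10 (cap) — 17 left.
Give Lab M 12 to hit its cap of 12 — 5 left.
Give Lab Y 5 to hit its cap of 5 — 0 left.
Total = 15×10 + 9×12 + 22×6 + 8×5 = 430.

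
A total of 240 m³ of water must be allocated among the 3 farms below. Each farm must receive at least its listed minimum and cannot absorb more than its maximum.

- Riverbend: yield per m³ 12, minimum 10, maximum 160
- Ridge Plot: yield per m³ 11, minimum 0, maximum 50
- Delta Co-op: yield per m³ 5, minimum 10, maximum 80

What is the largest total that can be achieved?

2620

Meeting every minimum uses 10+0+10 = 20 m³, leaving 220.
Rank by yield per m³: Riverbend 12 > Ridge Plot 11 > Delta Co-op 5.
Riverbend: +150 to 160 (cap) ; 70 left.
Ridge Plot takes 50 more to reach its cap of 50 ; 20 left.
Delta Co-op has room for 70 more but only 20 remain, so it gets 30.
Total = 12×160 + 11×50 + 5×30 = 2620.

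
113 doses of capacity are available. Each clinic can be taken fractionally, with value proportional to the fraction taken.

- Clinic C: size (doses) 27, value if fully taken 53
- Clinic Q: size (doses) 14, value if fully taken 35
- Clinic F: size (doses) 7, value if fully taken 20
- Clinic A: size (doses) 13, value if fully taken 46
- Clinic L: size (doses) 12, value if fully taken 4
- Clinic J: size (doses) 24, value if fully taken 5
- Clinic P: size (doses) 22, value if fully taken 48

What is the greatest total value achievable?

209.75

Sort by value density: Clinic A 46/13≈3.54, Clinic F 20/7≈2.86, Clinic Q 35/14≈2.5, Clinic P 48/22≈2.18, Clinic C 53/27≈1.96, Clinic L 4/12≈0.333, Clinic J 5/24≈0.208.
Take all of Clinic A (13 doses, value 46) → 100 doses left.
Take all of Clinic F (7 doses, value 20) → 93 doses left.
Clinic Q: take in full, 14 doses for value 35 → 79 left.
All 22 doses of Clinic P fit (value 48) → 57 remain.
All 27 doses of Clinic C fit (value 53) → 30 remain.
Clinic L: take in full, 12 doses for value 4 → 18 left.
Only 18 doses remain; take 18/24 of Clinic J for value 5×18/24 = 3.75.
Total value = 209.75.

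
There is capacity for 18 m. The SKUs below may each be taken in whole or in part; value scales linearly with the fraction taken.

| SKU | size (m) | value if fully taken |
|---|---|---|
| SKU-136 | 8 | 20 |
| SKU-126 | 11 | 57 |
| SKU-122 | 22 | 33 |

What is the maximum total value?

Sort by value density: SKU-126 57/11≈5.18, SKU-136 20/8≈2.5, SKU-122 33/22≈1.5.
SKU-126: take in full, 11 m for value 57 ; 7 left.
7 m left: a 7/8 share of SKU-136 gives 20×7/8 = 17.5.
Total value = 74.5.

74.5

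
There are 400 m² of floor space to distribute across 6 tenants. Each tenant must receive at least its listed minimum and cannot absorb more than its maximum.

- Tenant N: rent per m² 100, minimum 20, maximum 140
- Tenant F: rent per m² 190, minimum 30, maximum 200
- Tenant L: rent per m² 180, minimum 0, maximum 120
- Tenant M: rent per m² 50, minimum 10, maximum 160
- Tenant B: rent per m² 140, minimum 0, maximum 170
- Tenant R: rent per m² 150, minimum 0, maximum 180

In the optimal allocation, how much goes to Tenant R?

Meeting every minimum uses 20+30+0+10+0+0 = 60 m², leaving 340.
Rank by rent per m²: Tenant F 190 > Tenant L 180 > Tenant R 150 > Tenant B 140 > Tenant N 100 > Tenant M 50.
Tenant F: +170 to 200 (cap) → 170 left.
Tenant L takes 120 more to reach its cap of 120 → 50 left.
Tenant R has room for 180 more but only 50 remain, so it gets 50.

50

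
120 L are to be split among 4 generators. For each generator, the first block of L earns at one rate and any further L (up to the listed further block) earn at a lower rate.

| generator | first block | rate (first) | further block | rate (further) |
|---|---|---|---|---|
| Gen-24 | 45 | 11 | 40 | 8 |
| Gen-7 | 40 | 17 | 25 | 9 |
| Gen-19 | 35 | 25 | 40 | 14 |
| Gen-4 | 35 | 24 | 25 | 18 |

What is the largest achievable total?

2590

Rank every tier by rate: Gen-19/tier1 25 > Gen-4/tier1 24 > Gen-4/tier2 18 > Gen-7/tier1 17 > Gen-19/tier2 14 > Gen-24/tier1 11 > Gen-7/tier2 9 > Gen-24/tier2 8.
Gen-19 tier1 at 25: fill all 35 — 85 left.
Fill Gen-4 tier1 block (35 at 24) — 50 left.
Gen-4/tier2 (18): +25 — 25 left.
25 remain; put them into Gen-7 tier1 at 17.
Total = 25×35 + 24×35 + 18×25 + 17×25 = 2590.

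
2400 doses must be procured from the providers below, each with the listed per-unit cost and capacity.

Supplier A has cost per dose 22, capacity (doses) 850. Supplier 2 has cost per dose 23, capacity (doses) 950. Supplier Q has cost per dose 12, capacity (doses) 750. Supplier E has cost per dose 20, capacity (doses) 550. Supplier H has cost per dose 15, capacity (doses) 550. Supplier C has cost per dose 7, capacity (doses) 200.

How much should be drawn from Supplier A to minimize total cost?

Fill from the cheapest provider first.
Supplier C at 7: take all 200 doses → 2200 still needed.
Supplier Q (12): use full 750 → 1450 doses to go.
Supplier H at 15: take all 550 doses → 900 still needed.
Supplier E at 20: take all 550 doses → 350 still needed.
Take 350 from Supplier A at 22 to finish.
Supplier 2: unused.

350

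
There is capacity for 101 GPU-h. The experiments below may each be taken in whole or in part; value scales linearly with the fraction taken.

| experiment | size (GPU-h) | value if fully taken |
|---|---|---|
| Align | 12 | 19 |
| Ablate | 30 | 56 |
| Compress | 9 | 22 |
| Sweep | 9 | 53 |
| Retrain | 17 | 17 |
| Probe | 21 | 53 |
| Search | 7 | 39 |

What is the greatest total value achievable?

Best value per unit of size first: Sweep 53/9≈5.89, Search 39/7≈5.57, Probe 53/21≈2.52, Compress 22/9≈2.44, Ablate 56/30≈1.87, Align 19/12≈1.58, Retrain 17/17≈1.
Take all of Sweep (9 GPU-h, value 53) → 92 GPU-h left.
All 7 GPU-h of Search fit (value 39) → 85 remain.
Probe: take in full, 21 GPU-h for value 53 → 64 left.
All 9 GPU-h of Compress fit (value 22) → 55 remain.
All 30 GPU-h of Ablate fit (value 56) → 25 remain.
All 12 GPU-h of Align fit (value 19) → 13 remain.
13 GPU-h left: a 13/17 share of Retrain gives 17×13/17 = 13.
Total value = 255.

255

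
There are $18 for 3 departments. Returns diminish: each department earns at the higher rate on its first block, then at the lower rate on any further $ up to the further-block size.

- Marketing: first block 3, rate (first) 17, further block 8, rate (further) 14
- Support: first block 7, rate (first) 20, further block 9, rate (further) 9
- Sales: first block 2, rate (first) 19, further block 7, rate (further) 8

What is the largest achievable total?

313

Treat each block as its own option and order by rate: Support/tier1 20 > Sales/tier1 19 > Marketing/tier1 17 > Marketing/tier2 14 > Support/tier2 9 > Sales/tier2 8.
Support/tier1 (20): +7 ; 11 left.
Sales/tier1 (19): +2 ; 9 left.
Marketing tier1 at 17: fill all 3 ; 6 left.
6 remain; put them into Marketing tier2 at 14.
Total = 20×7 + 19×2 + 17×3 + 14×6 = 313.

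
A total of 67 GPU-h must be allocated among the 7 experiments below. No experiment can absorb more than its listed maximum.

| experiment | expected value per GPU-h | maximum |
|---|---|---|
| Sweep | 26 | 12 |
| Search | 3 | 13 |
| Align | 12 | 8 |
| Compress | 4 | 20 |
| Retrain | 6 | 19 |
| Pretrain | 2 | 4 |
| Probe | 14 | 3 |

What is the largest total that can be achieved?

Order the experiments by expected value per GPU-h: Sweep 26 > Probe 14 > Align 12 > Retrain 6 > Compress 4 > Search 3 > Pretrain 2.
Sweep takes 12 to reach its cap of 12 → 55 left.
Probe: +3 to 3 (cap) → 52 left.
Give Align 8 to hit its cap of 8 → 44 left.
Give Retrain 19 to hit its cap of 19 → 25 left.
Give Compress 20 to hit its cap of 20 → 5 left.
Search: +5 (room for 13) → 5. Pool exhausted.
Total = 26×12 + 3×5 + 12×8 + 4×20 + 6×19 + 14×3 = 659.

659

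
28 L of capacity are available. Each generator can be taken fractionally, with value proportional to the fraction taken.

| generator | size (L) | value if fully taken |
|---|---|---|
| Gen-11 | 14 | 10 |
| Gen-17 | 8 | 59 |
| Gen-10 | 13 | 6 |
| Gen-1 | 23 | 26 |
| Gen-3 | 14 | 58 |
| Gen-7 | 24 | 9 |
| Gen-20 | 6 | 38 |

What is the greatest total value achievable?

Best value per unit of size first: Gen-17 59/8≈7.38, Gen-20 38/6≈6.33, Gen-3 58/14≈4.14, Gen-1 26/23≈1.13, Gen-11 10/14≈0.714, Gen-10 6/13≈0.462, Gen-7 9/24≈0.375.
All 8 L of Gen-17 fit (value 59) ; 20 remain.
Gen-20: take in full, 6 L for value 38 ; 14 left.
Take all of Gen-3 (14 L, value 58) ; 0 L left.
Total value = 155.

155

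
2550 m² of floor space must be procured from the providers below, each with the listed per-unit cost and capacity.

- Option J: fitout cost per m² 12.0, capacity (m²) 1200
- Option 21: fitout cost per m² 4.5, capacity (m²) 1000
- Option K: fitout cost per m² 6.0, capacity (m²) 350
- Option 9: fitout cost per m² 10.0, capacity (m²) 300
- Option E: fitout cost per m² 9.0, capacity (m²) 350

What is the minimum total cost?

19350

Fill from the cheapest provider first.
Option 21 at 4.5: take all 1000 m² ; 1550 still needed.
Option K (6.0): use full 350 ; 1200 m² to go.
Option E at 9.0: take all 350 m² ; 850 still needed.
Option 9 (10.0): use full 300 ; 550 m² to go.
Take 550 from Option J at 12.0 to finish.
Cost = 1000×4.5 + 350×6.0 + 350×9.0 + 300×10.0 + 550×12.0 = 19350.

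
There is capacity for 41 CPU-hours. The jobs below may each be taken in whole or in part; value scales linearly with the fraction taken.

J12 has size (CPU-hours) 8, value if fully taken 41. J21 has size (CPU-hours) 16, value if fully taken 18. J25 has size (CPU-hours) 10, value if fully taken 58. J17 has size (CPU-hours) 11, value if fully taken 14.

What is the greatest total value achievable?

126.5

Rank by value-to-size ratio: J25 58/10≈5.8, J12 41/8≈5.12, J17 14/11≈1.27, J21 18/16≈1.12.
All 10 CPU-hours of J25 fit (value 58) — 31 remain.
J12: take in full, 8 CPU-hours for value 41 — 23 left.
All 11 CPU-hours of J17 fit (value 14) — 12 remain.
12 CPU-hours left: a 12/16 share of J21 gives 18×12/16 = 13.5.
Total value = 126.5.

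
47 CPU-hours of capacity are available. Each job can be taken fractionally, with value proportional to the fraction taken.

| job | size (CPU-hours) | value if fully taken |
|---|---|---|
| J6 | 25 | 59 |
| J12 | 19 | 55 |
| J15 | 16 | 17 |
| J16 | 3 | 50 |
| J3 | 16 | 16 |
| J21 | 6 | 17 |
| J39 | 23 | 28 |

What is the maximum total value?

Best value per unit of size first: J16 50/3≈16.7, J12 55/19≈2.89, J21 17/6≈2.83, J6 59/25≈2.36, J39 28/23≈1.22, J15 17/16≈1.06, J3 16/16≈1.
All 3 CPU-hours of J16 fit (value 50) ; 44 remain.
All 19 CPU-hours of J12 fit (value 55) ; 25 remain.
J21: take in full, 6 CPU-hours for value 17 ; 19 left.
Fill the last 19 CPU-hours with part of J6: 19/25 of it earns 44.84.
Total value = 166.84.

166.84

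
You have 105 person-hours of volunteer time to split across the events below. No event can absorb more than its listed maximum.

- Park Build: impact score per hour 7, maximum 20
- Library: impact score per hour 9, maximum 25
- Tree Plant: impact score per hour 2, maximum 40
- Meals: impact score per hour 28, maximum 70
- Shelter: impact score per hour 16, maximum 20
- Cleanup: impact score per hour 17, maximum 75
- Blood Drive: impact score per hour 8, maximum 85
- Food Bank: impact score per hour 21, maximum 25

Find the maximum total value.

2655

Highest impact score per hour first: Meals 28 > Food Bank 21 > Cleanup 17 > Shelter 16 > Library 9 > Blood Drive 8 > Park Build 7 > Tree Plant 2.
Meals takes 70 to reach its cap of 70 ; 35 left.
Food Bank takes 25 to reach its cap of 25 ; 10 left.
Cleanup has room for 75 but only 10 remain, so it gets 10.
Total = 28×70 + 17×10 + 21×25 = 2655.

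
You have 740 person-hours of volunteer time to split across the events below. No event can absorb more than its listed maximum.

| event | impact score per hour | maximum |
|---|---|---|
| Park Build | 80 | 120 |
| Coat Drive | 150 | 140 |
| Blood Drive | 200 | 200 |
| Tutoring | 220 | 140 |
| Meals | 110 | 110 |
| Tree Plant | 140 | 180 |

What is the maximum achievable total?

125800

Highest impact score per hour first: Tutoring 220 > Blood Drive 200 > Coat Drive 150 > Tree Plant 140 > Meals 110 > Park Build 80.
Tutoring: +140 to 140 (cap) — 600 left.
Give Blood Drive 200 to hit its cap of 200 — 400 left.
Give Coat Drive 140 to hit its cap of 140 — 260 left.
Tree Plant: +180 to 180 (cap) — 80 left.
Meals has room for 110 but only 80 remain, so it gets 80.
Total = 150×140 + 200×200 + 220×140 + 110×80 + 140×180 = 125800.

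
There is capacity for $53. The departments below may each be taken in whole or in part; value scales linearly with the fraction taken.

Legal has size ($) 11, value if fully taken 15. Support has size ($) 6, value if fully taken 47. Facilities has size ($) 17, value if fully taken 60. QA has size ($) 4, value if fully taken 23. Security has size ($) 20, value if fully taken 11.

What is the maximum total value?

Sort by value density: Support 47/6≈7.83, QA 23/4≈5.75, Facilities 60/17≈3.53, Legal 15/11≈1.36, Security 11/20≈0.55.
All 6 $ of Support fit (value 47) — 47 remain.
All 4 $ of QA fit (value 23) — 43 remain.
All 17 $ of Facilities fit (value 60) — 26 remain.
Legal: take in full, 11 $ for value 15 — 15 left.
Fill the last 15 $ with part of Security: 15/20 of it earns 8.25.
Total value = 153.25.

153.25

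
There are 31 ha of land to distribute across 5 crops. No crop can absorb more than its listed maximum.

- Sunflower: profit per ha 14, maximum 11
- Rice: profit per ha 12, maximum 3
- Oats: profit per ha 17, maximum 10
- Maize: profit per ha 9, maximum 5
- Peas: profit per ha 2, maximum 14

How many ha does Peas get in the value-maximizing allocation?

Rank by profit per ha: Oats 17 > Sunflower 14 > Rice 12 > Maize 9 > Peas 2.
Give Oats 10 to hit its cap of 10 ; 21 left.
Sunflower takes 11 to reach its cap of 11 ; 10 left.
Rice: +3 to 3 (cap) ; 7 left.
Maize takes 5 to reach its cap of 5 ; 2 left.
Peas has room for 14 but only 2 remain, so it gets 2.

2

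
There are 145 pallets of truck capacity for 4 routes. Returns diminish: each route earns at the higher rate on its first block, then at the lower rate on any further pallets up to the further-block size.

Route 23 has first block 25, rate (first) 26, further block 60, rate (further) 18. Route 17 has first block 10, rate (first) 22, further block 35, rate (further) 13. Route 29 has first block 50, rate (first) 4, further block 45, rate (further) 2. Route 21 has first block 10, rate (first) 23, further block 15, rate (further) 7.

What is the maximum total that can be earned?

Rank every tier by rate: Route 23/tier1 26 > Route 21/tier1 23 > Route 17/tier1 22 > Route 23/tier2 18 > Route 17/tier2 13 > Route 21/tier2 7 > Route 29/tier1 4 > Route 29/tier2 2.
Route 23/tier1 (26): +25 → 120 left.
Route 21/tier1 (23): +10 → 110 left.
Route 17 tier1 at 22: fill all 10 → 100 left.
Route 23/tier2 (18): +60 → 40 left.
Route 17 tier2 at 13: fill all 35 → 5 left.
5 remain; put them into Route 21 tier2 at 7.
Total = 26×25 + 23×10 + 22×10 + 18×60 + 13×35 + 7×5 = 2670.

2670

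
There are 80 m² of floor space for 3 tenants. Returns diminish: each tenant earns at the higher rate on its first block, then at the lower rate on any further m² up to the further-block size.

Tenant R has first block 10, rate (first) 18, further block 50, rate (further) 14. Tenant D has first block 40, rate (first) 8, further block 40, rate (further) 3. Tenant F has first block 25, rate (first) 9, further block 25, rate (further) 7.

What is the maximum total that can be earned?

1060

Order all 6 blocks by rate: Tenant R/T1 18 > Tenant R/T2 14 > Tenant F/T1 9 > Tenant D/T1 8 > Tenant F/T2 7 > Tenant D/T2 3.
Fill Tenant R T1 block (10 at 18) → 70 left.
Tenant R T2 at 14: fill all 50 → 20 left.
Tenant F/T1: +20 of 25 at 9; pool empty.
Total = 18×10 + 14×50 + 9×20 = 1060.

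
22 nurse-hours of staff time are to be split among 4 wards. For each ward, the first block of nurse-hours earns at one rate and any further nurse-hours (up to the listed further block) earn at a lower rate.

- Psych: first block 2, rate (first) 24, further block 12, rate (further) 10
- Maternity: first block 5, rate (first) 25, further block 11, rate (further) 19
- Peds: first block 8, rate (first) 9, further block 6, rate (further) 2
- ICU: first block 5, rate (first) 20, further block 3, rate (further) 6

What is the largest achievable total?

463

Treat each block as its own option and order by rate: Maternity/tier1 25 > Psych/tier1 24 > ICU/tier1 20 > Maternity/tier2 19 > Psych/tier2 10 > Peds/tier1 9 > ICU/tier2 6 > Peds/tier2 2.
Maternity tier1 at 25: fill all 5 — 17 left.
Psych/tier1 (24): +2 — 15 left.
ICU/tier1 (20): +5 — 10 left.
10 remain; put them into Maternity tier2 at 19.
Total = 25×5 + 24×2 + 20×5 + 19×10 = 463.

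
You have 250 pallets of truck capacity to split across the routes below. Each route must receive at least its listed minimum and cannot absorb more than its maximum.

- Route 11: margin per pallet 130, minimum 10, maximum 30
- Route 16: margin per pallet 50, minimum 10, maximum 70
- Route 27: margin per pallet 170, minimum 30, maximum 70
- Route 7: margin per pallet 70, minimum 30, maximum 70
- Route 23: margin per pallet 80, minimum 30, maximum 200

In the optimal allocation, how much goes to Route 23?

Meeting every minimum uses 10+10+30+30+30 = 110 pallets, leaving 140.
Order the routes by margin per pallet: Route 27 170 > Route 11 130 > Route 23 80 > Route 7 70 > Route 16 50.
Route 27: +40 to 70 (cap) ; 100 left.
Route 11 takes 20 more to reach its cap of 30 ; 80 left.
Route 23: +80 (room for 170) → 110. Pool exhausted.

110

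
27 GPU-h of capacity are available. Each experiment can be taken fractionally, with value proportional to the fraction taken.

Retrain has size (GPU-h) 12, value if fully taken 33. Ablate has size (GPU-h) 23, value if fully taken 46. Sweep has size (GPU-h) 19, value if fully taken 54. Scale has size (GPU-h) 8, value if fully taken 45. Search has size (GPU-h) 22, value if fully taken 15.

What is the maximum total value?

99

Sort by value density: Scale 45/8≈5.62, Sweep 54/19≈2.84, Retrain 33/12≈2.75, Ablate 46/23≈2, Search 15/22≈0.682.
All 8 GPU-h of Scale fit (value 45) ; 19 remain.
All 19 GPU-h of Sweep fit (value 54) ; 0 remain.
Total value = 99.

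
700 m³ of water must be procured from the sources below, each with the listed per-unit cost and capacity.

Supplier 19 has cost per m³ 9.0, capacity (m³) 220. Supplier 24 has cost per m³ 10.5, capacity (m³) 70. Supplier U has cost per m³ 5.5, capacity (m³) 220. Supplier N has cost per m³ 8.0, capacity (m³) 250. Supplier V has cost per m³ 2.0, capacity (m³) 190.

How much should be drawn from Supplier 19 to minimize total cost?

40

Use sources in increasing cost order.
Supplier V at 2.0: take all 190 m³ → 510 still needed.
Take 220 from Supplier U at 5.5 → need 290 more.
Take 250 from Supplier N at 8.0 → need 40 more.
Take 40 from Supplier 19 at 9.0 to finish.
Supplier 24: unused.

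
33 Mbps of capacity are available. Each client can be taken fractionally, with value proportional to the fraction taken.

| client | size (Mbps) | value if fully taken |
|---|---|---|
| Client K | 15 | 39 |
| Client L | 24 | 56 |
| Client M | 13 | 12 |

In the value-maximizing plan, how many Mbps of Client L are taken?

Rank by value-to-size ratio: Client K 39/15≈2.6, Client L 56/24≈2.33, Client M 12/13≈0.923.
All 15 Mbps of Client K fit (value 39) — 18 remain.
18 Mbps left: a 18/24 share of Client L gives 56×18/24 = 42.

18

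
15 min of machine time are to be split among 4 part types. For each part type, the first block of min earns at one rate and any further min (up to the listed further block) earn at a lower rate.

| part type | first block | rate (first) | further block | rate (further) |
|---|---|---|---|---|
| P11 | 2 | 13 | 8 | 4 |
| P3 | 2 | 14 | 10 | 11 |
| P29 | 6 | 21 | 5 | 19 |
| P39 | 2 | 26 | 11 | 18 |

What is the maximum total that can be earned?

Order all 8 blocks by rate: P39/T1 26 > P29/T1 21 > P29/T2 19 > P39/T2 18 > P3/T1 14 > P11/T1 13 > P3/T2 11 > P11/T2 4.
P39/T1 (26): +2 ; 13 left.
P29 T1 at 21: fill all 6 ; 7 left.
Fill P29 T2 block (5 at 19) ; 2 left.
P39 T2 at 18: only 2 left, fill 2.
Total = 26×2 + 21×6 + 19×5 + 18×2 = 309.

309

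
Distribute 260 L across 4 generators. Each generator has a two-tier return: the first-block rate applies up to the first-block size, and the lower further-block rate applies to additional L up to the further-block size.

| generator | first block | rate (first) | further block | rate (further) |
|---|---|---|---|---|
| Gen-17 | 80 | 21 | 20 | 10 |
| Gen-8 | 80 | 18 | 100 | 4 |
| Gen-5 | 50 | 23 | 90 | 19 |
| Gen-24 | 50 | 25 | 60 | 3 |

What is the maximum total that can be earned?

Order all 8 blocks by rate: Gen-24/T1 25 > Gen-5/T1 23 > Gen-17/T1 21 > Gen-5/T2 19 > Gen-8/T1 18 > Gen-17/T2 10 > Gen-8/T2 4 > Gen-24/T2 3.
Gen-24/T1 (25): +50 ; 210 left.
Fill Gen-5 T1 block (50 at 23) ; 160 left.
Gen-17 T1 at 21: fill all 80 ; 80 left.
Gen-5 T2 at 19: only 80 left, fill 80.
Total = 25×50 + 23×50 + 21×80 + 19×80 = 5600.

5600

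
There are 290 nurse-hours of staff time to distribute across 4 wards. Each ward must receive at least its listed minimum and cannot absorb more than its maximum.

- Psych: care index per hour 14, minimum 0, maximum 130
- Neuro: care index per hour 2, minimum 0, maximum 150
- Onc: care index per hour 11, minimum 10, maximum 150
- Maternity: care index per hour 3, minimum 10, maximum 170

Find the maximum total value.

3500

Meeting every minimum uses 0+0+10+10 = 20 nurse-hours, leaving 270.
Order the wards by care index per hour: Psych 14 > Onc 11 > Maternity 3 > Neuro 2.
Give Psych 130 more to hit its cap of 130 ; 140 left.
Give Onc 140 more to hit its cap of 150 ; 0 left.
Total = 14×130 + 11×150 + 3×10 = 3500.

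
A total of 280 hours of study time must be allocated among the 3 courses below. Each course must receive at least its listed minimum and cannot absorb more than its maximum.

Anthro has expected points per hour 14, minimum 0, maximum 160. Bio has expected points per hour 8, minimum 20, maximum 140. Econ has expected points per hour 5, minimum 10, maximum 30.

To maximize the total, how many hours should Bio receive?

110

Meeting every minimum uses 0+20+10 = 30 hours, leaving 250.
Rank by expected points per hour: Anthro 14 > Bio 8 > Econ 5.
Anthro takes 160 more to reach its cap of 160 ; 90 left.
Bio: +90 (room for 120) → 110. Pool exhausted.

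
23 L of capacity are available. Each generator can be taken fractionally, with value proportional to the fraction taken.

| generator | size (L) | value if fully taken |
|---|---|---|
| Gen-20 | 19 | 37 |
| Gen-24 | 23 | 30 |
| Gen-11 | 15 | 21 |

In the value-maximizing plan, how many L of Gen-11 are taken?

4

Rank by value-to-size ratio: Gen-20 37/19≈1.95, Gen-11 21/15≈1.4, Gen-24 30/23≈1.3.
Gen-20: take in full, 19 L for value 37 ; 4 left.
Fill the last 4 L with part of Gen-11: 4/15 of it earns 5.6.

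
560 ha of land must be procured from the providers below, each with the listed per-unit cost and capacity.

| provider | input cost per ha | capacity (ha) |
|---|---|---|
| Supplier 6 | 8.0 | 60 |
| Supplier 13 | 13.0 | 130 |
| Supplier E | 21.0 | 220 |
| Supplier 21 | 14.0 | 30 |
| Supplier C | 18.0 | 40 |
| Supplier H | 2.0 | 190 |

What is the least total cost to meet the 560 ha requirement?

Fill from the cheapest provider first.
Take 190 from Supplier H at 2.0 → need 370 more.
Supplier 6 at 8.0: take all 60 ha → 310 still needed.
Supplier 13 (13.0): use full 130 → 180 ha to go.
Take 30 from Supplier 21 at 14.0 → need 150 more.
Take 40 from Supplier C at 18.0 → need 110 more.
Supplier E (21.0): take the remaining 110 → done.
Cost = 190×2.0 + 60×8.0 + 130×13.0 + 30×14.0 + 40×18.0 + 110×21.0 = 6000.

6000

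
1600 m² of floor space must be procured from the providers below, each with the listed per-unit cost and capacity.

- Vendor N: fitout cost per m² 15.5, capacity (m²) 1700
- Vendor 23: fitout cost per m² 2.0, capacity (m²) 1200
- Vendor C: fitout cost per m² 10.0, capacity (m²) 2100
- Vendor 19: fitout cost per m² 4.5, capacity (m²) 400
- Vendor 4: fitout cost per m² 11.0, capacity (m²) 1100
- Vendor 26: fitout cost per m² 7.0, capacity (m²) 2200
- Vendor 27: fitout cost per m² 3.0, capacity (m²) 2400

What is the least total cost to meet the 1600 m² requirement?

Use providers in increasing cost order.
Vendor 23 (2.0): use full 1200 → 400 m² to go.
Vendor 27 (3.0): take the remaining 400 → done.
Vendor 19, Vendor 26, Vendor C, Vendor 4, Vendor N: unused.
Cost = 1200×2.0 + 400×3.0 = 3600.

3600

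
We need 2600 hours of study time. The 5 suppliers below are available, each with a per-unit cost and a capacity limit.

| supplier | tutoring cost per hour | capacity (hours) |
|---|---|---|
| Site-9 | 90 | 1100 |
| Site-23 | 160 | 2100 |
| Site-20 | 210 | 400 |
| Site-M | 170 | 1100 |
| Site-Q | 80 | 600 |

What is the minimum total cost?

291000

Use suppliers in increasing cost order.
Take 600 from Site-Q at 80 — need 2000 more.
Site-9 at 90: take all 1100 hours — 900 still needed.
Take 900 from Site-23 at 160 to finish.
Site-M, Site-20: unused.
Cost = 600×80 + 1100×90 + 900×160 = 291000.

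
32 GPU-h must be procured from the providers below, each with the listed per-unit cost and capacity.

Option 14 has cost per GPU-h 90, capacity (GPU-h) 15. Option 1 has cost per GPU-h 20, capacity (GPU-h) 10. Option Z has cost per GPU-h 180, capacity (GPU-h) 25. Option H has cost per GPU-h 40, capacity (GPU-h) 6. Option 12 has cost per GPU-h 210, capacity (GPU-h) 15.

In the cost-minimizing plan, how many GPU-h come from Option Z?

1

Fill from the cheapest provider first.
Option 1 at 20: take all 10 GPU-h — 22 still needed.
Option H (40): use full 6 — 16 GPU-h to go.
Option 14 at 90: take all 15 GPU-h — 1 still needed.
Option Z (180): take the remaining 1 — done.
Option 12: unused.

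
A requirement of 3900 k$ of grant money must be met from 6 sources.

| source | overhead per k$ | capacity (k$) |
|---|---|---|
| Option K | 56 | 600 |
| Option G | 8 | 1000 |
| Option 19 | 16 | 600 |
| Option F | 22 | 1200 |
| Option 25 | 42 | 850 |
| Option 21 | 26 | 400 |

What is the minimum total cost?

83800

Fill from the cheapest source first.
Option G at 8: take all 1000 k$ → 2900 still needed.
Take 600 from Option 19 at 16 → need 2300 more.
Option F (22): use full 1200 → 1100 k$ to go.
Option 21 at 26: take all 400 k$ → 700 still needed.
Option 25 (42): take the remaining 700 → done.
Option K: unused.
Cost = 1000×8 + 600×16 + 1200×22 + 400×26 + 700×42 = 83800.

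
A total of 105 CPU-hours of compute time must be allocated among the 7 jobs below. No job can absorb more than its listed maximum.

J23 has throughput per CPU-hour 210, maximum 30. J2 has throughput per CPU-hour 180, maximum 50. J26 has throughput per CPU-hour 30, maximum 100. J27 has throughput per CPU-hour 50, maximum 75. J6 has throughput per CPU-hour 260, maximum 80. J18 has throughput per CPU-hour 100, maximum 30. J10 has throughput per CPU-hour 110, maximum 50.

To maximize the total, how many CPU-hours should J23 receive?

25

Rank by throughput per CPU-hour: J6 260 > J23 210 > J2 180 > J10 110 > J18 100 > J27 50 > J26 30.
J6 takes 80 to reach its cap of 80 — 25 left.
J23: +25 (room for 30) → 25. Pool exhausted.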